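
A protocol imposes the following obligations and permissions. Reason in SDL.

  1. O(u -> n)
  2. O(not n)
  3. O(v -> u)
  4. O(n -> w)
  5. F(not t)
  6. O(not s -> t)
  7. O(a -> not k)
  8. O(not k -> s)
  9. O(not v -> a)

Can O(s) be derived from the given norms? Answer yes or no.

From premise 2 we have O(not n).
Premise 1, O(u -> n), contraposes to O(not n -> not u); with O(not n) we get O(not u).
Premise 3 is O(v -> u); contrapositively O(not u -> not v). Since O(not u) holds, K gives O(not v).
From O(not v) and premise 9, O(not v -> a), we obtain O(a).
Premise 7 is O(a -> not k); since O(a), deontic closure gives O(not k).
From O(not k) and premise 8, O(not k -> s), we obtain O(s).
Premises 4, 5, 6 do not contribute to this derivation.
So O(s) follows.

Yes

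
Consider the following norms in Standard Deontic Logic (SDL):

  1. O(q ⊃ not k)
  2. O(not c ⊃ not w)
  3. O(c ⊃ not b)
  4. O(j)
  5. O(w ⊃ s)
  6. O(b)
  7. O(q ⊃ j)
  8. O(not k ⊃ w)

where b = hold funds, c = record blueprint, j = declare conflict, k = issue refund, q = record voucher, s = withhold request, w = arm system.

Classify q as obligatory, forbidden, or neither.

Forbidden

From premise 6 we have O(b).
Premise 3 is O(c ⊃ not b); contrapositively O(b ⊃ not c). Since O(b) holds, K gives O(not c).
From O(not c) and premise 2, O(not c ⊃ not w), we obtain O(not w).
Premise 8, O(not k ⊃ w), contraposes to O(not w ⊃ k); with O(not w) we get O(k).
Premise 1, O(q ⊃ not k), contraposes to O(k ⊃ not q); with O(k) we get O(not q).
Premises 4, 5, 7 do not contribute to this derivation.
Thus O(not q), which is F(q): q is forbidden.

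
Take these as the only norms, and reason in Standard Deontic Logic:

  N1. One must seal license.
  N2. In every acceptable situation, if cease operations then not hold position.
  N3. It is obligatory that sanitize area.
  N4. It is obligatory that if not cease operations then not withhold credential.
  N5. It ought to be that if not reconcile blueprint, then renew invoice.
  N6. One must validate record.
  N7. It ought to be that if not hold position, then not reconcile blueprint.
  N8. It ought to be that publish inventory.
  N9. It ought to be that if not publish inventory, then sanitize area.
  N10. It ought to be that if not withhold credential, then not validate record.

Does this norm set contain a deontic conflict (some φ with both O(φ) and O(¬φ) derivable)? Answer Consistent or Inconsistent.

Premise 9 is O(¬publish_inventory → sanitize_area); even if O(sanitize_area) held, inferring O(¬publish_inventory) would be affirming the consequent — invalid.
So O(¬publish_inventory) is not derivable, and the apparent clash with O(publish_inventory) does not arise.
A world satisfying every obligation exists (e.g. cease_operations=true, hold_position=false, publish_inventory=true, reconcile_blueprint=false, renew_invoice=true, sanitize_area=true, seal_license=true, validate_record=true, withhold_credential=true); no atom is both obligatory and forbidden, so the set is consistent.

Consistent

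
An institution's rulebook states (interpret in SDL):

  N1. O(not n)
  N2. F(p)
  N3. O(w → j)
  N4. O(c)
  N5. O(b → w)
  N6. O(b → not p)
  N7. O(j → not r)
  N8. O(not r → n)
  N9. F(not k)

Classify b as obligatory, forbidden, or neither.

Forbidden

From premise 1 we have O(not n).
Premise 8, O(not r → n), contraposes to O(not n → r); with O(not n) we get O(r).
Premise 7, O(j → not r), contraposes to O(r → not j); with O(r) we get O(not j).
Premise 3 is O(w → j); contrapositively O(not j → not w). Since O(not j) holds, K gives O(not w).
The contrapositive of premise 5 (O(b → w)) is O(not w → not b), and O(not w) is already established, so O(not b).
Premises 2, 4, 6, 9 do not contribute to this derivation.
Thus O(not b), which is F(b): b is forbidden.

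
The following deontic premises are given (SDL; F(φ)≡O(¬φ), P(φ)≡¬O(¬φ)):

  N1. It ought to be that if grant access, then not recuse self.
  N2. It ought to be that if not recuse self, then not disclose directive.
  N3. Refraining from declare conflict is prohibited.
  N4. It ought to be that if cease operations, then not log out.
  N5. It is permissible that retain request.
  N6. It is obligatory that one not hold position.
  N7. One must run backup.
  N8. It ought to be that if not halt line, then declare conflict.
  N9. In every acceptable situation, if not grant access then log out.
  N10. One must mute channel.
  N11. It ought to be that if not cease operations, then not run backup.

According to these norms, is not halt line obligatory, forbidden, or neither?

Premise 8 is O(¬halt_line → declare_conflict); even if O(declare_conflict) held, inferring O(¬halt_line) would be affirming the consequent — invalid.
No premise or chain of K-axiom applications forces O(¬halt_line), and none forces O(halt_line). So ¬halt_line is neither obligatory nor forbidden under these norms.

Neither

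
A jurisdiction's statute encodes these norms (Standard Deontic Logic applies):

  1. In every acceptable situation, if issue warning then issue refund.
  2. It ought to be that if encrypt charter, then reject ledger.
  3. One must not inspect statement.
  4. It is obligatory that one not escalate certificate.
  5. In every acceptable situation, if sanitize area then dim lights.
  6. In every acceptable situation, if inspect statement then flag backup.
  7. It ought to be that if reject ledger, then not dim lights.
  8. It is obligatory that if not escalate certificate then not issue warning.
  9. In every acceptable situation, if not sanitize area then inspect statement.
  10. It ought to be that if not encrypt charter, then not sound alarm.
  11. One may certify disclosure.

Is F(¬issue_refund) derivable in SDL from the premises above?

Premise 1 is O(issue_warning → issue_refund), but O(issue_warning) is not derivable from the premises, so it does not yield O(issue_refund).
No other premise forces O(issue_refund). An ideal world satisfying every premise can still have ¬issue_refund true, so F(¬issue_refund) is not derivable.

No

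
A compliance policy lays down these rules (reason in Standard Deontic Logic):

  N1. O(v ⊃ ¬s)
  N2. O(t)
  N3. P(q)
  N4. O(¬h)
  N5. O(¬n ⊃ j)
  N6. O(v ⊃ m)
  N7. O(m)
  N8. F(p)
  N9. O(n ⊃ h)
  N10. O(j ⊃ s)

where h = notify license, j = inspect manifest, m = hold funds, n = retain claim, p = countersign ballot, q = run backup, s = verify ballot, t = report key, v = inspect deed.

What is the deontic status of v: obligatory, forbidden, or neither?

Premise 4 gives O(¬h).
Premise 9, O(n ⊃ h), contraposes to O(¬h ⊃ ¬n); with O(¬h) we get O(¬n).
Premise 5 is O(¬n ⊃ j); since O(¬n), deontic closure gives O(j).
Applying K to premise 10 (O(j ⊃ s)) and O(j) yields O(s).
The contrapositive of premise 1 (O(v ⊃ ¬s)) is O(s ⊃ ¬v), and O(s) is already established, so O(¬v).
Premises 2, 3, 6, 7, 8 do not contribute to this derivation.
Thus O(¬v), which is F(v): v is forbidden.

Forbidden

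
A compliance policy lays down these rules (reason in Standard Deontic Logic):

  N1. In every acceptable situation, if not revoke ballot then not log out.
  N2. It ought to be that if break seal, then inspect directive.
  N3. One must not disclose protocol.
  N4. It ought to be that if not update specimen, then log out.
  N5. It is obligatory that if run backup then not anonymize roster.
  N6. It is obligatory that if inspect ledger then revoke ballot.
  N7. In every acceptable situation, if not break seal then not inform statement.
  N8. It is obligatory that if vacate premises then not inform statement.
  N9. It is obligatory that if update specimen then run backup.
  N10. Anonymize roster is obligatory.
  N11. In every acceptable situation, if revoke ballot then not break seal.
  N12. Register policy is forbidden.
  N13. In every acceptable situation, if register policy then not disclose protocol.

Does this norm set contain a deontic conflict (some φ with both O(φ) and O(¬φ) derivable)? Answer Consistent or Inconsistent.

Consistent

Premise 13 is O(register_policy → ¬disclose_protocol); even if O(¬disclose_protocol) held, inferring O(register_policy) would be affirming the consequent — invalid.
So O(register_policy) is not derivable, and the apparent clash with O(¬register_policy) does not arise.
A world satisfying every obligation exists (e.g. anonymize_roster=true, break_seal=false, disclose_protocol=false, inform_statement=false, inspect_directive=false, inspect_ledger=false, log_out=true, register_policy=false, revoke_ballot=true, run_backup=false, update_specimen=false, vacate_premises=false); no atom is both obligatory and forbidden, so the set is consistent.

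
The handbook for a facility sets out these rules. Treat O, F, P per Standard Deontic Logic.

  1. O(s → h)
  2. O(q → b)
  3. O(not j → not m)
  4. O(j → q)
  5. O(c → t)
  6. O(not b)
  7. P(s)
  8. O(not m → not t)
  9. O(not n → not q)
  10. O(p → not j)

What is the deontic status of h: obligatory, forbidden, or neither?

Premise 1 is O(s → h), but O(s) is not derivable from the premises (the permission P(s) asserts only not O(not s), not O(s)), so it does not yield O(h).
No premise or chain of K-axiom applications forces O(h), and none forces O(not h). So h is neither obligatory nor forbidden under these norms.

Neither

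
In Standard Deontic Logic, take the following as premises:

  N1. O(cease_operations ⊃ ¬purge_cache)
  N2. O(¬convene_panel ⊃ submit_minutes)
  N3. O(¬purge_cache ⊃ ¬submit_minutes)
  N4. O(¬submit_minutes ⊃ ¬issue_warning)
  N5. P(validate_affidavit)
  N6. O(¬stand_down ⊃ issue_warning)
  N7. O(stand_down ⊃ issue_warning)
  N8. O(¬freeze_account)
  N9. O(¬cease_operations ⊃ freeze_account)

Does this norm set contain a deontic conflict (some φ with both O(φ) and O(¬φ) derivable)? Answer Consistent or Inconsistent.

Inconsistent

By case analysis on stand_down: premise 7 gives O(stand_down ⊃ issue_warning) and premise 6 gives O(¬stand_down ⊃ issue_warning), so O(issue_warning) either way.
The contrapositive of premise 4 (O(¬submit_minutes ⊃ ¬issue_warning)) is O(issue_warning ⊃ submit_minutes), and O(issue_warning) is already established, so O(submit_minutes).
Premise 3 is O(¬purge_cache ⊃ ¬submit_minutes); contrapositively O(submit_minutes ⊃ purge_cache). Since O(submit_minutes) holds, K gives O(purge_cache).
Premise 1 is O(cease_operations ⊃ ¬purge_cache); contrapositively O(purge_cache ⊃ ¬cease_operations). Since O(purge_cache) holds, K gives O(¬cease_operations).
From O(¬cease_operations) and premise 9, O(¬cease_operations ⊃ freeze_account), we obtain O(freeze_account).
However, premise 8 gives O(¬freeze_account).
We now have both O(freeze_account) and O(¬freeze_account) — freeze_account is simultaneously obligatory and forbidden, violating the D-axiom.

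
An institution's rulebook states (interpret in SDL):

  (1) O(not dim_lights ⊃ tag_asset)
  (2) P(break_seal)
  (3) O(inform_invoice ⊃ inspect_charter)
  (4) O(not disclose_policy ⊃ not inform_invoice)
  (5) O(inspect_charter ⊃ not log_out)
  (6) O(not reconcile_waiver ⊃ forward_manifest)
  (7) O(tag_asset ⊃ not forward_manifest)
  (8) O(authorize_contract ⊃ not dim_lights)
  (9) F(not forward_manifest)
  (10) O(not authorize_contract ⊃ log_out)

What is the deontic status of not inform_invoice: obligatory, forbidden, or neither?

Premise 9 is F(not forward_manifest), i.e. O(forward_manifest).
The contrapositive of premise 7 (O(tag_asset ⊃ not forward_manifest)) is O(forward_manifest ⊃ not tag_asset), and O(forward_manifest) is already established, so O(not tag_asset).
The contrapositive of premise 1 (O(not dim_lights ⊃ tag_asset)) is O(not tag_asset ⊃ dim_lights), and O(not tag_asset) is already established, so O(dim_lights).
Premise 8 is O(authorize_contract ⊃ not dim_lights); contrapositively O(dim_lights ⊃ not authorize_contract). Since O(dim_lights) holds, K gives O(not authorize_contract).
Applying K to premise 10 (O(not authorize_contract ⊃ log_out)) and O(not authorize_contract) yields O(log_out).
The contrapositive of premise 5 (O(inspect_charter ⊃ not log_out)) is O(log_out ⊃ not inspect_charter), and O(log_out) is already established, so O(not inspect_charter).
Premise 3 is O(inform_invoice ⊃ inspect_charter); contrapositively O(not inspect_charter ⊃ not inform_invoice). Since O(not inspect_charter) holds, K gives O(not inform_invoice).
Premises 2, 4, 6 do not contribute to this derivation.
Hence not inform_invoice is obligatory.

Obligatory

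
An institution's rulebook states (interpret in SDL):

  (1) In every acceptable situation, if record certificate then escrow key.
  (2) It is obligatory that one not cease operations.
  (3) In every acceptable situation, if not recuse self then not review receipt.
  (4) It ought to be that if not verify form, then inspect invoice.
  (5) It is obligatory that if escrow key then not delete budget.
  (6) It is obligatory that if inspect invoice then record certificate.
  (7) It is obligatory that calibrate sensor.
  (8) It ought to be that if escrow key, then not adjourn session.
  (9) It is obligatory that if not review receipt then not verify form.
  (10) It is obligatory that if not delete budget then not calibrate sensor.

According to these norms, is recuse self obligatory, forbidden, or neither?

Obligatory

Premise 7 gives O(calibrate_sensor).
The contrapositive of premise 10 (O(¬delete_budget → ¬calibrate_sensor)) is O(calibrate_sensor → delete_budget), and O(calibrate_sensor) is already established, so O(delete_budget).
The contrapositive of premise 5 (O(escrow_key → ¬delete_budget)) is O(delete_budget → ¬escrow_key), and O(delete_budget) is already established, so O(¬escrow_key).
Premise 1, O(record_certificate → escrow_key), contraposes to O(¬escrow_key → ¬record_certificate); with O(¬escrow_key) we get O(¬record_certificate).
Premise 6 is O(inspect_invoice → record_certificate); contrapositively O(¬record_certificate → ¬inspect_invoice). Since O(¬record_certificate) holds, K gives O(¬inspect_invoice).
Premise 4, O(¬verify_form → inspect_invoice), contraposes to O(¬inspect_invoice → verify_form); with O(¬inspect_invoice) we get O(verify_form).
The contrapositive of premise 9 (O(¬review_receipt → ¬verify_form)) is O(verify_form → review_receipt), and O(verify_form) is already established, so O(review_receipt).
The contrapositive of premise 3 (O(¬recuse_self → ¬review_receipt)) is O(review_receipt → recuse_self), and O(review_receipt) is already established, so O(recuse_self).
Premises 2, 8 do not contribute to this derivation.
Hence recuse_self is obligatory.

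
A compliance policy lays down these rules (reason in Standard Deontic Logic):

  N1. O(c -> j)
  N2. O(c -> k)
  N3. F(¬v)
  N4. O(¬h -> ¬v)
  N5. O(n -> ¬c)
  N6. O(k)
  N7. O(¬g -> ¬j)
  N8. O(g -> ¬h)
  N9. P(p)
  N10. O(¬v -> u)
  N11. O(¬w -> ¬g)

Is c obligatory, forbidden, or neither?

Forbidden

Premise 3, F(¬v), is equivalent to O(v).
Premise 4, O(¬h -> ¬v), contraposes to O(v -> h); with O(v) we get O(h).
The contrapositive of premise 8 (O(g -> ¬h)) is O(h -> ¬g), and O(h) is already established, so O(¬g).
With premise 7, O(¬g -> ¬j), the K-axiom yields O(¬j).
Premise 1 is O(c -> j); contrapositively O(¬j -> ¬c). Since O(¬j) holds, K gives O(¬c).
Premises 2, 5, 6, 9, 10, 11 do not contribute to this derivation.
Thus O(¬c), which is F(c): c is forbidden.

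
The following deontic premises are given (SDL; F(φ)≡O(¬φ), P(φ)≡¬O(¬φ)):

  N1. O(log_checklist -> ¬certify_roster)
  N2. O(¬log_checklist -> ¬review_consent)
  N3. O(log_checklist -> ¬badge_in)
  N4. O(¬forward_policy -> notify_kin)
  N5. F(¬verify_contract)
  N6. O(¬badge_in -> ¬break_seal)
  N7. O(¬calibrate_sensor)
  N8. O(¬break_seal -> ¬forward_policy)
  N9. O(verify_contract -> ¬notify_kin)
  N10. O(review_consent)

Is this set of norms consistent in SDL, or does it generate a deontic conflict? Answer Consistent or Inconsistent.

Inconsistent

F(¬verify_contract) at premise 5 means O(verify_contract).
With premise 9, O(verify_contract -> ¬notify_kin), the K-axiom yields O(¬notify_kin).
Premise 4, O(¬forward_policy -> notify_kin), contraposes to O(¬notify_kin -> forward_policy); with O(¬notify_kin) we get O(forward_policy).
Premise 8, O(¬break_seal -> ¬forward_policy), contraposes to O(forward_policy -> break_seal); with O(forward_policy) we get O(break_seal).
Premise 6, O(¬badge_in -> ¬break_seal), contraposes to O(break_seal -> badge_in); with O(break_seal) we get O(badge_in).
Premise 3 is O(log_checklist -> ¬badge_in); contrapositively O(badge_in -> ¬log_checklist). Since O(badge_in) holds, K gives O(¬log_checklist).
Applying K to premise 2 (O(¬log_checklist -> ¬review_consent)) and O(¬log_checklist) yields O(¬review_consent).
However, premise 10 gives O(review_consent).
We now have both O(¬review_consent) and O(review_consent) — review_consent is simultaneously obligatory and forbidden, violating the D-axiom.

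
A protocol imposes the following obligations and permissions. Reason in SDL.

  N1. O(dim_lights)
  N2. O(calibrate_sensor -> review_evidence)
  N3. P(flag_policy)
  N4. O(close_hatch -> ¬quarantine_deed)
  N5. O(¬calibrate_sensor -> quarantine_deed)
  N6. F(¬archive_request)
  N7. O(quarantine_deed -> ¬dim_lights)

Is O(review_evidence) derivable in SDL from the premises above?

Yes

Premise 1 gives O(dim_lights).
The contrapositive of premise 7 (O(quarantine_deed -> ¬dim_lights)) is O(dim_lights -> ¬quarantine_deed), and O(dim_lights) is already established, so O(¬quarantine_deed).
Premise 5 is O(¬calibrate_sensor -> quarantine_deed); contrapositively O(¬quarantine_deed -> calibrate_sensor). Since O(¬quarantine_deed) holds, K gives O(calibrate_sensor).
Applying K to premise 2 (O(calibrate_sensor -> review_evidence)) and O(calibrate_sensor) yields O(review_evidence).
Premises 3, 4, 6 do not contribute to this derivation.
So O(review_evidence) follows.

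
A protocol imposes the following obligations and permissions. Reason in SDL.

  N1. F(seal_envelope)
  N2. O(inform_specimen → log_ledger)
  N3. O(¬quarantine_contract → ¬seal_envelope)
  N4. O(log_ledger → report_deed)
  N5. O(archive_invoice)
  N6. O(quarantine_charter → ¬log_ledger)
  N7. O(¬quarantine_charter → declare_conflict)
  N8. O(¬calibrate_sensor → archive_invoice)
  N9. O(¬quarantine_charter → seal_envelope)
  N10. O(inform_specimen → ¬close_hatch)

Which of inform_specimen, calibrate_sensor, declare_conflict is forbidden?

Premise 1, F(seal_envelope), is equivalent to O(¬seal_envelope).
Premise 9 is O(¬quarantine_charter → seal_envelope); contrapositively O(¬seal_envelope → quarantine_charter). Since O(¬seal_envelope) holds, K gives O(quarantine_charter).
With premise 6, O(quarantine_charter → ¬log_ledger), the K-axiom yields O(¬log_ledger).
Premise 2 is O(inform_specimen → log_ledger); contrapositively O(¬log_ledger → ¬inform_specimen). Since O(¬log_ledger) holds, K gives O(¬inform_specimen).
So O(¬inform_specimen) holds, i.e. inform_specimen is forbidden. None of the other listed options is forbidden under the premises.

inform_specimen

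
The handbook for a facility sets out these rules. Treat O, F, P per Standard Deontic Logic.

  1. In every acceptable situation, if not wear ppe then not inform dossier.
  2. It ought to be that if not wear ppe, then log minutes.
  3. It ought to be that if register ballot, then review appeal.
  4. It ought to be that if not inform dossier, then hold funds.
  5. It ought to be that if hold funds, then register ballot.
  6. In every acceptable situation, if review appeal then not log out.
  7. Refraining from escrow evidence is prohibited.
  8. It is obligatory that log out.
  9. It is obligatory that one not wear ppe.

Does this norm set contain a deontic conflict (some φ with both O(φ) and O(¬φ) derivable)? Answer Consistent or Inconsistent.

From premise 8 we have O(log_out).
Premise 6, O(review_appeal → ¬log_out), contraposes to O(log_out → ¬review_appeal); with O(log_out) we get O(¬review_appeal).
Premise 3 is O(register_ballot → review_appeal); contrapositively O(¬review_appeal → ¬register_ballot). Since O(¬review_appeal) holds, K gives O(¬register_ballot).
Premise 5 is O(hold_funds → register_ballot); contrapositively O(¬register_ballot → ¬hold_funds). Since O(¬register_ballot) holds, K gives O(¬hold_funds).
Premise 4 is O(¬inform_dossier → hold_funds); contrapositively O(¬hold_funds → inform_dossier). Since O(¬hold_funds) holds, K gives O(inform_dossier).
Premise 1, O(¬wear_ppe → ¬inform_dossier), contraposes to O(inform_dossier → wear_ppe); with O(inform_dossier) we get O(wear_ppe).
Yet premise 9 states O(¬wear_ppe).
We now have both O(wear_ppe) and O(¬wear_ppe) — wear_ppe is simultaneously obligatory and forbidden, violating the D-axiom.

Inconsistent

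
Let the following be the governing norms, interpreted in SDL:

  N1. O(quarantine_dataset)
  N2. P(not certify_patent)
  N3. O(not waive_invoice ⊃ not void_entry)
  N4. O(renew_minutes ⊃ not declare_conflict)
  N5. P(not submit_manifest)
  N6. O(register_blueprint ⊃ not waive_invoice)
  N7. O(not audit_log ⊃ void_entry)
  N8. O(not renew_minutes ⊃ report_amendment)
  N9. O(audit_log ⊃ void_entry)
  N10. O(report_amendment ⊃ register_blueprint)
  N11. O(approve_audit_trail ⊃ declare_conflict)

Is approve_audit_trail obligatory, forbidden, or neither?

Premises 9 and 7 cover both cases: O(audit_log ⊃ void_entry) and O(not audit_log ⊃ void_entry). Since audit_log ∨ not audit_log is a tautology, O(void_entry) follows.
Premise 3 is O(not waive_invoice ⊃ not void_entry); contrapositively O(void_entry ⊃ waive_invoice). Since O(void_entry) holds, K gives O(waive_invoice).
Premise 6, O(register_blueprint ⊃ not waive_invoice), contraposes to O(waive_invoice ⊃ not register_blueprint); with O(waive_invoice) we get O(not register_blueprint).
Premise 10 is O(report_amendment ⊃ register_blueprint); contrapositively O(not register_blueprint ⊃ not report_amendment). Since O(not register_blueprint) holds, K gives O(not report_amendment).
Premise 8, O(not renew_minutes ⊃ report_amendment), contraposes to O(not report_amendment ⊃ renew_minutes); with O(not report_amendment) we get O(renew_minutes).
From O(renew_minutes) and premise 4, O(renew_minutes ⊃ not declare_conflict), we obtain O(not declare_conflict).
Premise 11 is O(approve_audit_trail ⊃ declare_conflict); contrapositively O(not declare_conflict ⊃ not approve_audit_trail). Since O(not declare_conflict) holds, K gives O(not approve_audit_trail).
Premises 1, 2, 5 do not contribute to this derivation.
Thus O(not approve_audit_trail), which is F(approve_audit_trail): approve_audit_trail is forbidden.

Forbidden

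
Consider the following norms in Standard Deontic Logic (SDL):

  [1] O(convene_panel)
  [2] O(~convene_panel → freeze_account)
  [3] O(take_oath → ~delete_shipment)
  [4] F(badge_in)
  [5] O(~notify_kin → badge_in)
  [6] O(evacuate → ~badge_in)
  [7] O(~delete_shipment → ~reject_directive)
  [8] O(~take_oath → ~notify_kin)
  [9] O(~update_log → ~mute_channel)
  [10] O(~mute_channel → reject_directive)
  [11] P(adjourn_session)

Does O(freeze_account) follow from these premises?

No

Premise 2 is O(~convene_panel → freeze_account), but O(~convene_panel) is not derivable from the premises, so it does not yield O(freeze_account).
No other premise forces O(freeze_account). An ideal world satisfying every premise can still have freeze_account false, so O(freeze_account) is not derivable.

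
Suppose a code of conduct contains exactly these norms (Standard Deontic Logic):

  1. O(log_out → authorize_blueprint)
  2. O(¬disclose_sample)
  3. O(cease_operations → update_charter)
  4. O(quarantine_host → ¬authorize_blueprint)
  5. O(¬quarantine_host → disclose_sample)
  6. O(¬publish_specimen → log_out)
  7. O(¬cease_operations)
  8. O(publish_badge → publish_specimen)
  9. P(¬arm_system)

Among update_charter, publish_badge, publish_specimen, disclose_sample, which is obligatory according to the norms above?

From premise 2 we have O(¬disclose_sample).
The contrapositive of premise 5 (O(¬quarantine_host → disclose_sample)) is O(¬disclose_sample → quarantine_host), and O(¬disclose_sample) is already established, so O(quarantine_host).
Premise 4 is O(quarantine_host → ¬authorize_blueprint); since O(quarantine_host), deontic closure gives O(¬authorize_blueprint).
Premise 1 is O(log_out → authorize_blueprint); contrapositively O(¬authorize_blueprint → ¬log_out). Since O(¬authorize_blueprint) holds, K gives O(¬log_out).
Premise 6, O(¬publish_specimen → log_out), contraposes to O(¬log_out → publish_specimen); with O(¬log_out) we get O(publish_specimen).
So O(publish_specimen) holds — publish_specimen is obligatory. None of the other listed options is made obligatory by any chain of premises.

publish_specimen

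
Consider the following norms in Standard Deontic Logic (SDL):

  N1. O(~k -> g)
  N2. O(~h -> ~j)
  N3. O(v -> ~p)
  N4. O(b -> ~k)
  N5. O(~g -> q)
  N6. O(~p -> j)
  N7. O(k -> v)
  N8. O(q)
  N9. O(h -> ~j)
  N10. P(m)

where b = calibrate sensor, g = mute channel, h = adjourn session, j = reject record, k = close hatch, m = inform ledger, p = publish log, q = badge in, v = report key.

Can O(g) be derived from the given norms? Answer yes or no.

Premises 9 and 2 cover both cases: O(h -> ~j) and O(~h -> ~j). Since h ∨ ~h is a tautology, O(~j) follows.
Premise 6 is O(~p -> j); contrapositively O(~j -> p). Since O(~j) holds, K gives O(p).
The contrapositive of premise 3 (O(v -> ~p)) is O(p -> ~v), and O(p) is already established, so O(~v).
The contrapositive of premise 7 (O(k -> v)) is O(~v -> ~k), and O(~v) is already established, so O(~k).
From O(~k) and premise 1, O(~k -> g), we obtain O(g).
Premises 4, 5, 8, 10 do not contribute to this derivation.
So O(g) follows.

Yes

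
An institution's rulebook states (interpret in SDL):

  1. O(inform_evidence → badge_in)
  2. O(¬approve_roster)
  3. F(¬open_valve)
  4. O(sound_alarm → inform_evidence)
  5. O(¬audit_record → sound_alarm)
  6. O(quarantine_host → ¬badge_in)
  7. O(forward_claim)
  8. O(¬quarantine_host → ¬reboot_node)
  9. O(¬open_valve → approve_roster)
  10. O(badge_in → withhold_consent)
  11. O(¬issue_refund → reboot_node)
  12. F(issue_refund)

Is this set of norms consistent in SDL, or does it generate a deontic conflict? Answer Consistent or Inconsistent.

Premise 9 is O(¬open_valve → approve_roster), but O(¬open_valve) is not derivable from the premises, so it does not yield O(approve_roster).
So O(approve_roster) is not derivable, and the apparent clash with O(¬approve_roster) does not arise.
A world satisfying every obligation exists (e.g. approve_roster=false, audit_record=true, badge_in=false, forward_claim=true, inform_evidence=false, issue_refund=false, open_valve=true, quarantine_host=true, reboot_node=true, sound_alarm=false, withhold_consent=false); no atom is both obligatory and forbidden, so the set is consistent.

Consistent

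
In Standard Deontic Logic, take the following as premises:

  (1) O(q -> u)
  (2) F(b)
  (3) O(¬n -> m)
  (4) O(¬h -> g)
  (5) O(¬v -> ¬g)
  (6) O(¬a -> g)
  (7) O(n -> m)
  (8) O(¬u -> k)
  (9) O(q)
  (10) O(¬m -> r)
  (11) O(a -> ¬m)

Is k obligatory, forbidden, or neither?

Neither

Premise 8 is O(¬u -> k), but O(¬u) is not derivable from the premises, so it does not yield O(k).
No premise or chain of K-axiom applications forces O(k), and none forces O(¬k). So k is neither obligatory nor forbidden under these norms.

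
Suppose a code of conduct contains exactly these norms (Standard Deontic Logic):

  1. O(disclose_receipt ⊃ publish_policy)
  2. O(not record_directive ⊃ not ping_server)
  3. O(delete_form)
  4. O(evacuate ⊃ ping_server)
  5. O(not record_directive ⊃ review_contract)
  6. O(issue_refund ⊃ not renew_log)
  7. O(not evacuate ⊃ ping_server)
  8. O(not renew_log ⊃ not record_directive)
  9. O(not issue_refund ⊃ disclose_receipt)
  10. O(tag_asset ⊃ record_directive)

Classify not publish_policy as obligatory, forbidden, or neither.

Forbidden

Premises 4 and 7 are O(evacuate ⊃ ping_server) and O(not evacuate ⊃ ping_server); every ideal world satisfies evacuate or not evacuate, so in either case ping_server holds — hence O(ping_server).
Premise 2 is O(not record_directive ⊃ not ping_server); contrapositively O(ping_server ⊃ record_directive). Since O(ping_server) holds, K gives O(record_directive).
Premise 8, O(not renew_log ⊃ not record_directive), contraposes to O(record_directive ⊃ renew_log); with O(record_directive) we get O(renew_log).
The contrapositive of premise 6 (O(issue_refund ⊃ not renew_log)) is O(renew_log ⊃ not issue_refund), and O(renew_log) is already established, so O(not issue_refund).
Premise 9 is O(not issue_refund ⊃ disclose_receipt); since O(not issue_refund), deontic closure gives O(disclose_receipt).
From O(disclose_receipt) and premise 1, O(disclose_receipt ⊃ publish_policy), we obtain O(publish_policy).
Premises 3, 5, 10 do not contribute to this derivation.
Thus O(publish_policy), which is F(not publish_policy): not publish_policy is forbidden.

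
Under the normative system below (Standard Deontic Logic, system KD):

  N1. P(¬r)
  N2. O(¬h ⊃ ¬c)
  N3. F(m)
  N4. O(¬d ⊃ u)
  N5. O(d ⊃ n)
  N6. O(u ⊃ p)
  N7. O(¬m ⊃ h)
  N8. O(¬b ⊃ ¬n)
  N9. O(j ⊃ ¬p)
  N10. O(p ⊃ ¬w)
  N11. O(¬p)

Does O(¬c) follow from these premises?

Premise 2 is O(¬h ⊃ ¬c), but O(¬h) is not derivable from the premises, so it does not yield O(¬c).
No other premise forces O(¬c). An ideal world satisfying every premise can still have ¬c false, so O(¬c) is not derivable.

No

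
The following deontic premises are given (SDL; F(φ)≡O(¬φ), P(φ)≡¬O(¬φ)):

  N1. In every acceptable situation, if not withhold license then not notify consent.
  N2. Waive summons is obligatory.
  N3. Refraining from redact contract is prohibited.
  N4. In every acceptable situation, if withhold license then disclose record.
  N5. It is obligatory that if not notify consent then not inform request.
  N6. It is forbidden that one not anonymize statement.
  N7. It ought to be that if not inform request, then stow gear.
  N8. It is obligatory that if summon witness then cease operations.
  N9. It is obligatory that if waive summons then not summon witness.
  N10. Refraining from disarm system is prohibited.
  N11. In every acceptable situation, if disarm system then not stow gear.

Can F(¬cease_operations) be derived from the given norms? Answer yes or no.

No

Premise 8 is O(summon_witness → cease_operations), but O(summon_witness) is not derivable from the premises, so it does not yield O(cease_operations).
No other premise forces O(cease_operations). An ideal world satisfying every premise can still have ¬cease_operations true, so F(¬cease_operations) is not derivable.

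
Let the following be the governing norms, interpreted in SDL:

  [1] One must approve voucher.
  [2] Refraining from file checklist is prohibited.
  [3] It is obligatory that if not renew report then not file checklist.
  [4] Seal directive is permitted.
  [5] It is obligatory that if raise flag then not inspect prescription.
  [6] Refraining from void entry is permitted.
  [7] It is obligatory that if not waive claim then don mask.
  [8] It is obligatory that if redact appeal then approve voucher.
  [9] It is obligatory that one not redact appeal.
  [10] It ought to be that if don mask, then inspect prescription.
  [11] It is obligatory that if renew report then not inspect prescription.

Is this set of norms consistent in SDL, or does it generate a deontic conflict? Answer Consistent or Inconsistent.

Consistent

Premise 8 is O(redact_appeal → approve_voucher); even if O(approve_voucher) held, inferring O(redact_appeal) would be affirming the consequent — invalid.
So O(redact_appeal) is not derivable, and the apparent clash with O(¬redact_appeal) does not arise.
A world satisfying every obligation exists (e.g. approve_voucher=true, don_mask=false, file_checklist=true, inspect_prescription=false, raise_flag=false, redact_appeal=false, renew_report=true, seal_directive=false, void_entry=false, waive_claim=true); no atom is both obligatory and forbidden, so the set is consistent.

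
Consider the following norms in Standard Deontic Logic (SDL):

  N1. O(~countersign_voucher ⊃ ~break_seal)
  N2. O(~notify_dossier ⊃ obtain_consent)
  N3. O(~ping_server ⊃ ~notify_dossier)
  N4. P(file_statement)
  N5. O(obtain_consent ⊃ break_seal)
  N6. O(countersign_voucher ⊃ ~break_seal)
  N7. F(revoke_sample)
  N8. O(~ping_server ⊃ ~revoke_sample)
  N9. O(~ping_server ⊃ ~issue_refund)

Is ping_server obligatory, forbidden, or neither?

Obligatory

Premises 1 and 6 cover both cases: O(~countersign_voucher ⊃ ~break_seal) and O(countersign_voucher ⊃ ~break_seal). Since ~countersign_voucher ∨ countersign_voucher is a tautology, O(~break_seal) follows.
Premise 5 is O(obtain_consent ⊃ break_seal); contrapositively O(~break_seal ⊃ ~obtain_consent). Since O(~break_seal) holds, K gives O(~obtain_consent).
The contrapositive of premise 2 (O(~notify_dossier ⊃ obtain_consent)) is O(~obtain_consent ⊃ notify_dossier), and O(~obtain_consent) is already established, so O(notify_dossier).
Premise 3, O(~ping_server ⊃ ~notify_dossier), contraposes to O(notify_dossier ⊃ ping_server); with O(notify_dossier) we get O(ping_server).
Premises 4, 7, 8, 9 do not contribute to this derivation.
Hence ping_server is obligatory.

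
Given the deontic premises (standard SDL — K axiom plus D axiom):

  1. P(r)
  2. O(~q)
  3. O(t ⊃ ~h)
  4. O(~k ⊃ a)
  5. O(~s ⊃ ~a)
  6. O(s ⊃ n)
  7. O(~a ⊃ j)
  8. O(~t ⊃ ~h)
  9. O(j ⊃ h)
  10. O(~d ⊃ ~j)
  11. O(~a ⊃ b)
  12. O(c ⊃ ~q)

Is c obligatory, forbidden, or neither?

Neither

Premise 12 is O(c ⊃ ~q); even if O(~q) held, inferring O(c) would be affirming the consequent — invalid.
No premise or chain of K-axiom applications forces O(c), and none forces O(~c). So c is neither obligatory nor forbidden under these norms.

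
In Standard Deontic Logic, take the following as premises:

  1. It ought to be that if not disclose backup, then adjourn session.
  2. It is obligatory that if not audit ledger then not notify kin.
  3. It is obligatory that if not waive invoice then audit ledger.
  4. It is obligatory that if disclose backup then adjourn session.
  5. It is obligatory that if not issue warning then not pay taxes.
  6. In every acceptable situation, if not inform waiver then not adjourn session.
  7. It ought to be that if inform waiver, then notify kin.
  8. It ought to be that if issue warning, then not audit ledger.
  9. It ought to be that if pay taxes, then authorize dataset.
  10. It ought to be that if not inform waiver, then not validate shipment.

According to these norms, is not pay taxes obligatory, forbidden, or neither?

Obligatory

Premises 1 and 4 are O(¬disclose_backup → adjourn_session) and O(disclose_backup → adjourn_session); every ideal world satisfies ¬disclose_backup or disclose_backup, so in either case adjourn_session holds — hence O(adjourn_session).
The contrapositive of premise 6 (O(¬inform_waiver → ¬adjourn_session)) is O(adjourn_session → inform_waiver), and O(adjourn_session) is already established, so O(inform_waiver).
Premise 7 is O(inform_waiver → notify_kin); since O(inform_waiver), deontic closure gives O(notify_kin).
The contrapositive of premise 2 (O(¬audit_ledger → ¬notify_kin)) is O(notify_kin → audit_ledger), and O(notify_kin) is already established, so O(audit_ledger).
The contrapositive of premise 8 (O(issue_warning → ¬audit_ledger)) is O(audit_ledger → ¬issue_warning), and O(audit_ledger) is already established, so O(¬issue_warning).
Premise 5 is O(¬issue_warning → ¬pay_taxes); since O(¬issue_warning), deontic closure gives O(¬pay_taxes).
Premises 3, 9, 10 do not contribute to this derivation.
Hence ¬pay_taxes is obligatory.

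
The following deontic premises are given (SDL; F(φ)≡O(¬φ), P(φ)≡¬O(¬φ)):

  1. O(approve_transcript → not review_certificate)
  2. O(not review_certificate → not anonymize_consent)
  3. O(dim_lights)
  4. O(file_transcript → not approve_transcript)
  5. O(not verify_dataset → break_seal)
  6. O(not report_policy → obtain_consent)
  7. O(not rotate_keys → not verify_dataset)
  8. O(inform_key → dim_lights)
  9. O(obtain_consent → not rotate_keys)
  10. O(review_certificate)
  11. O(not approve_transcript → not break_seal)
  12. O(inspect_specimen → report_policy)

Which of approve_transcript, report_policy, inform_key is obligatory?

report_policy

Premise 10 states O(review_certificate) outright.
The contrapositive of premise 1 (O(approve_transcript → not review_certificate)) is O(review_certificate → not approve_transcript), and O(review_certificate) is already established, so O(not approve_transcript).
With premise 11, O(not approve_transcript → not break_seal), the K-axiom yields O(not break_seal).
Premise 5 is O(not verify_dataset → break_seal); contrapositively O(not break_seal → verify_dataset). Since O(not break_seal) holds, K gives O(verify_dataset).
Premise 7, O(not rotate_keys → not verify_dataset), contraposes to O(verify_dataset → rotate_keys); with O(verify_dataset) we get O(rotate_keys).
Premise 9 is O(obtain_consent → not rotate_keys); contrapositively O(rotate_keys → not obtain_consent). Since O(rotate_keys) holds, K gives O(not obtain_consent).
Premise 6, O(not report_policy → obtain_consent), contraposes to O(not obtain_consent → report_policy); with O(not obtain_consent) we get O(report_policy).
So O(report_policy) holds — report_policy is obligatory. None of the other listed options is made obligatory by any chain of premises.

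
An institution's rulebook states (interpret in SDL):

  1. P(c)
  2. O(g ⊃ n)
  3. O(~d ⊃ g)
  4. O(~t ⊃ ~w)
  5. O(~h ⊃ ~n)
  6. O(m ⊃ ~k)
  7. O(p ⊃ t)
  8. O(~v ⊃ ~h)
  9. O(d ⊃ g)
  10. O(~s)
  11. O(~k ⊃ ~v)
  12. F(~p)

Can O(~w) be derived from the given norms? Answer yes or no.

No

Premise 4 is O(~t ⊃ ~w), but O(~t) is not derivable from the premises, so it does not yield O(~w).
No other premise forces O(~w). An ideal world satisfying every premise can still have ~w false, so O(~w) is not derivable.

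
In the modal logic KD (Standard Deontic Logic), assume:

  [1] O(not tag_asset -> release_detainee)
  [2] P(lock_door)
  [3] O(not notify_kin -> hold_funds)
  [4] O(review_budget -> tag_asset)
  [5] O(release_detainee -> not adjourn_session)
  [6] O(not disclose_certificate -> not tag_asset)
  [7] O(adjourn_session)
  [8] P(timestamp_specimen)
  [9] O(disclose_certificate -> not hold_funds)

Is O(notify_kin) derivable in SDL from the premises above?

Yes

Premise 7 gives O(adjourn_session).
The contrapositive of premise 5 (O(release_detainee -> not adjourn_session)) is O(adjourn_session -> not release_detainee), and O(adjourn_session) is already established, so O(not release_detainee).
Premise 1, O(not tag_asset -> release_detainee), contraposes to O(not release_detainee -> tag_asset); with O(not release_detainee) we get O(tag_asset).
The contrapositive of premise 6 (O(not disclose_certificate -> not tag_asset)) is O(tag_asset -> disclose_certificate), and O(tag_asset) is already established, so O(disclose_certificate).
Applying K to premise 9 (O(disclose_certificate -> not hold_funds)) and O(disclose_certificate) yields O(not hold_funds).
Premise 3 is O(not notify_kin -> hold_funds); contrapositively O(not hold_funds -> notify_kin). Since O(not hold_funds) holds, K gives O(notify_kin).
Premises 2, 4, 8 do not contribute to this derivation.
So O(notify_kin) follows.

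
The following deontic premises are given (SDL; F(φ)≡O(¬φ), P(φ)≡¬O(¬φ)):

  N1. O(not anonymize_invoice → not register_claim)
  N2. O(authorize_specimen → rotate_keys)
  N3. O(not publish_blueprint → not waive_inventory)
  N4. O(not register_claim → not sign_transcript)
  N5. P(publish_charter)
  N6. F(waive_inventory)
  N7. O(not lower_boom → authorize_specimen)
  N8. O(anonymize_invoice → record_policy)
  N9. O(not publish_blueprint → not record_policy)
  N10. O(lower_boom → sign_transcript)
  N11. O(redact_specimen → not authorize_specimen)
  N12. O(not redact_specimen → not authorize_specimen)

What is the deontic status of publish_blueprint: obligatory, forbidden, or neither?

By case analysis on not redact_specimen: premise 12 gives O(not redact_specimen → not authorize_specimen) and premise 11 gives O(redact_specimen → not authorize_specimen), so O(not authorize_specimen) either way.
Premise 7 is O(not lower_boom → authorize_specimen); contrapositively O(not authorize_specimen → lower_boom). Since O(not authorize_specimen) holds, K gives O(lower_boom).
With premise 10, O(lower_boom → sign_transcript), the K-axiom yields O(sign_transcript).
Premise 4 is O(not register_claim → not sign_transcript); contrapositively O(sign_transcript → register_claim). Since O(sign_transcript) holds, K gives O(register_claim).
The contrapositive of premise 1 (O(not anonymize_invoice → not register_claim)) is O(register_claim → anonymize_invoice), and O(register_claim) is already established, so O(anonymize_invoice).
From O(anonymize_invoice) and premise 8, O(anonymize_invoice → record_policy), we obtain O(record_policy).
Premise 9 is O(not publish_blueprint → not record_policy); contrapositively O(record_policy → publish_blueprint). Since O(record_policy) holds, K gives O(publish_blueprint).
Premises 2, 3, 5, 6 do not contribute to this derivation.
Hence publish_blueprint is obligatory.

Obligatory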